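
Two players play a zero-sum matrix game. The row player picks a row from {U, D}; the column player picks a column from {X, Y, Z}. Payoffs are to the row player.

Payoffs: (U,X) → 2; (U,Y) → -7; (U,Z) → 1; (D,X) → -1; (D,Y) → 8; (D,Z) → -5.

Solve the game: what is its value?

Row minima: U → -7, D → -5; maximin = -5.
Column maxima: X → 2, Y → 8, Z → 1; minimax = 1.
-5 ≠ 1, so there is no saddle point; optimal play is mixed.
X is strictly dominated by Z (it gives the row player strictly more in every row), so the column player never plays it.
On the remaining 2×2 (U, D vs Y, Z):
Let the row player play U with probability p. Expected payoff against Y: (-7)p + 8(1−p) = −15p + 8; against Z: 1p + (-5)(1−p) = 6p − 5.
Setting these equal: −15p + 8 = 6p − 5 ⇒ −21p = -13 ⇒ p = 13/21, and the value is (-15)·(13/21) + 8 = -9/7.
For the column player: with q = P(Y), equating U's and D's payoffs gives −8q + 1 = 13q − 5 ⇒ q = 2/7.

-9/7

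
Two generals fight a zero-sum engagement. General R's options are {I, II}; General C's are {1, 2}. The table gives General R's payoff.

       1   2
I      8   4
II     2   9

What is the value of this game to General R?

64/11

Row minima: I → 4, II → 2; maximin = 4.
Column maxima: 1 → 8, 2 → 9; minimax = 8.
4 ≠ 8, so there is no saddle point; optimal play is mixed.
Let General R play I with probability p. Expected payoff against 1: 8p + 2(1−p) = 6p + 2; against 2: 4p + 9(1−p) = −5p + 9.
Setting these equal: 6p + 2 = −5p + 9 ⇒ 11p = 7 ⇒ p = 7/11, and the value is (6)·(7/11) + 2 = 64/11.
For General C: with q = P(1), equating I's and II's payoffs gives 4q + 4 = −7q + 9 ⇒ q = 5/11.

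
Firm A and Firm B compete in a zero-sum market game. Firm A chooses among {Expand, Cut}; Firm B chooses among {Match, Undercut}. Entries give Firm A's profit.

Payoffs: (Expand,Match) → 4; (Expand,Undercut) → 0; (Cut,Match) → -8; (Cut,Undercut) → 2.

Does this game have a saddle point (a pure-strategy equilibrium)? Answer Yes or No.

Row minima: Expand → 0, Cut → -8; maximin = 0.
Column maxima: Match → 4, Undercut → 2; minimax = 2.
0 ≠ 2, so no pure-strategy equilibrium exists.

No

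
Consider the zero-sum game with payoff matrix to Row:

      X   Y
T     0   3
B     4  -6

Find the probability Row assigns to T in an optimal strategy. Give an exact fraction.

10/13

Row minima: T → 0, B → -6; maximin = 0.
Column maxima: X → 4, Y → 3; minimax = 3.
0 ≠ 3, so there is no saddle point; optimal play is mixed.
Let Row play T with probability p. Expected payoff against X: 0p + 4(1−p) = −4p + 4; against Y: 3p + (-6)(1−p) = 9p − 6.
Setting these equal: −4p + 4 = 9p − 6 ⇒ −13p = -10 ⇒ p = 10/13, and the value is (-4)·(10/13) + 4 = 12/13.
For Column: with q = P(X), equating T's and B's payoffs gives −3q + 3 = 10q − 6 ⇒ q = 9/13.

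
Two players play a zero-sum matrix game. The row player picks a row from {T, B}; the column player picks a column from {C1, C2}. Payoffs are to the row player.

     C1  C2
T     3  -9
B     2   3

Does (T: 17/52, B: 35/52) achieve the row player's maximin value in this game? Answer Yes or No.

Against C1 this mix gives (17/52)·3 + (35/52)·2 = 121/52.
Against C2 this mix gives (17/52)·(-9) + (35/52)·3 = -12/13.
The column player will play C2, holding the row player to -12/13. Shifting weight toward the row that does better against C2 would raise this floor (the equalizing mix achieves 27/13 against both C2 and C1), so the proposed strategy is not optimal.

No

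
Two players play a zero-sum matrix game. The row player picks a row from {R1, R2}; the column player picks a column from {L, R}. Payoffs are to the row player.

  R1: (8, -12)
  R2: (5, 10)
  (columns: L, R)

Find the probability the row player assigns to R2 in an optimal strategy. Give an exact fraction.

Row minima: R1 → -12, R2 → 5; maximin = 5.
Column maxima: L → 8, R → 10; minimax = 8.
5 ≠ 8, so there is no saddle point; optimal play is mixed.
Let the row player play R1 with probability p. Expected payoff against L: 8p + 5(1−p) = 3p + 5; against R: (-12)p + 10(1−p) = −22p + 10.
Setting these equal: 3p + 5 = −22p + 10 ⇒ 25p = 5 ⇒ p = 1/5, and the value is (3)·(1/5) + 5 = 28/5.
For the column player: with q = P(L), equating R1's and R2's payoffs gives 20q − 12 = −5q + 10 ⇒ q = 22/25.

4/5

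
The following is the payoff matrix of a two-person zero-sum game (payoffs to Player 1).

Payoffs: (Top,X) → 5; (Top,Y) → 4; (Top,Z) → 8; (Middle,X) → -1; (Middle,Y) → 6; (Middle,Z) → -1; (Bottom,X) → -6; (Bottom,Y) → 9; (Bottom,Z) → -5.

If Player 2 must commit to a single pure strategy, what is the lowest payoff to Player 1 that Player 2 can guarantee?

Column maxima: X → 5, Y → 9, Z → 8.
The smallest of these is 5.

5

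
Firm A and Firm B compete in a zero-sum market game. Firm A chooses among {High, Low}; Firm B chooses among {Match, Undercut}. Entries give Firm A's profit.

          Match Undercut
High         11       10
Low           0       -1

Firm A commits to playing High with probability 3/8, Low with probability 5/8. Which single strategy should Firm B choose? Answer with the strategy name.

If Firm B plays Match, Firm A's expected payoff is (3/8)·11 + (5/8)·0 = 33/8.
If Firm B plays Undercut, Firm A's expected payoff is (3/8)·10 + (5/8)·(-1) = 25/8.
Firm B minimizes Firm A's payoff; the smallest is 25/8, so the best response is Undercut.

Undercut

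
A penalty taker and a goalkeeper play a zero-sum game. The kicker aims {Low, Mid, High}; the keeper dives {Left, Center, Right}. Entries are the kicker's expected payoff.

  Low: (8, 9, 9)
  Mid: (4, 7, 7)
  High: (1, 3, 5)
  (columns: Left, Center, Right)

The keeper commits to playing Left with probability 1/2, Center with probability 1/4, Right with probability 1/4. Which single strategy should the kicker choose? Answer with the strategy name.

Expected payoff of Low: (1/2)·8 + (1/4)·9 + (1/4)·9 = 17/2.
Expected payoff of Mid: (1/2)·4 + (1/4)·7 + (1/4)·7 = 11/2.
Expected payoff of High: (1/2)·1 + (1/4)·3 + (1/4)·5 = 5/2.
The largest is 17/2, so the kicker's best response is Low.

Low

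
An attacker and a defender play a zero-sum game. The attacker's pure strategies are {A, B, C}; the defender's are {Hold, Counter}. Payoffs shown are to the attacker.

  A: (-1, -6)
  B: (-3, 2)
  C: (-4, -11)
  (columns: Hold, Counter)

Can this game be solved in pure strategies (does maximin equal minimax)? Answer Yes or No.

No

Row minima: A → -6, B → -3, C → -11; maximin = -3.
Column maxima: Hold → -1, Counter → 2; minimax = -1.
-3 ≠ -1, so no pure-strategy equilibrium exists.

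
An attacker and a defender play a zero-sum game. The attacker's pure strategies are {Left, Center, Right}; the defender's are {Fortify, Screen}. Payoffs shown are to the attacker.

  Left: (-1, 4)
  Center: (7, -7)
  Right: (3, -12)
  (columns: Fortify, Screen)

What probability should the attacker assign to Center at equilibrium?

Row minima: Left → -1, Center → -7, Right → -12; maximin = -1.
Column maxima: Fortify → 7, Screen → 4; minimax = 4.
-1 ≠ 4, so there is no saddle point; optimal play is mixed.
Right is strictly dominated by Center, so the attacker never plays it.
On the remaining 2×2 (Left, Center vs Fortify, Screen):
Let the attacker play Left with probability p. Expected payoff against Fortify: (-1)p + 7(1−p) = −8p + 7; against Screen: 4p + (-7)(1−p) = 11p − 7.
Setting these equal: −8p + 7 = 11p − 7 ⇒ −19p = -14 ⇒ p = 14/19, and the value is (-8)·(14/19) + 7 = 21/19.
For the defender: with q = P(Fortify), equating Left's and Center's payoffs gives −5q + 4 = 14q − 7 ⇒ q = 11/19.

5/19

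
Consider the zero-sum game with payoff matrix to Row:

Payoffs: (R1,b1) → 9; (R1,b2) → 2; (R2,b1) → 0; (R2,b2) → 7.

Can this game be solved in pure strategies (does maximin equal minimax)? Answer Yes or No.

Row minima: R1 → 2, R2 → 0; maximin = 2.
Column maxima: b1 → 9, b2 → 7; minimax = 7.
2 ≠ 7, so no pure-strategy equilibrium exists.

No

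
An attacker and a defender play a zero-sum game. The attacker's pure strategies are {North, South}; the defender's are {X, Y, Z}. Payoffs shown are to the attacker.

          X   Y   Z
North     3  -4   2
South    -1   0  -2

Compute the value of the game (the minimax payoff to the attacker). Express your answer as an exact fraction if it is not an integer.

-1

Row minima: North → -4, South → -2; maximin = -2.
Column maxima: X → 3, Y → 0, Z → 2; minimax = 0.
-2 ≠ 0, so there is no saddle point; optimal play is mixed.
X is strictly dominated by Z (it gives the attacker strictly more in every row), so the defender never plays it.
On the remaining 2×2 (North, South vs Y, Z):
Let the attacker play North with probability p. Expected payoff against Y: (-4)p + 0(1−p) = −4p; against Z: 2p + (-2)(1−p) = 4p − 2.
Setting these equal: −4p = 4p − 2 ⇒ −8p = -2 ⇒ p = 1/4, and the value is (-4)·(1/4) = -1.
For the defender: with q = P(Y), equating North's and South's payoffs gives −6q + 2 = 2q − 2 ⇒ q = 1/2.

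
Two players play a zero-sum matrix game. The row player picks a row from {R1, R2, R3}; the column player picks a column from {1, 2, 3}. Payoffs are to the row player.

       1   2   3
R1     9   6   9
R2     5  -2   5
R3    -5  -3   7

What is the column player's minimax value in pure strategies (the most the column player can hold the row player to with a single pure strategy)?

Column maxima: 1 → 9, 2 → 6, 3 → 9.
The smallest of these is 6.

6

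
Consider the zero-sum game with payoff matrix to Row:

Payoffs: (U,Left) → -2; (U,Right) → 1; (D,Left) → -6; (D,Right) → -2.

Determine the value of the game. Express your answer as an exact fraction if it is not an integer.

Row minima: U → -2, D → -6; maximin = -2.
Column maxima: Left → -2, Right → 1; minimax = -2.
Since maximin = minimax = -2, there is a saddle point and the value is -2.

-2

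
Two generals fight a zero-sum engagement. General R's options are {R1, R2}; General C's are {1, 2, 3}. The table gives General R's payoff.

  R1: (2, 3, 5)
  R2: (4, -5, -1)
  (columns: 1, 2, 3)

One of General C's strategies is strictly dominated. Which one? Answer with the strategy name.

2 holds General R's payoff strictly below 3 in every row: 3 < 5, -5 < -1.
So 3 is strictly dominated for General C.

3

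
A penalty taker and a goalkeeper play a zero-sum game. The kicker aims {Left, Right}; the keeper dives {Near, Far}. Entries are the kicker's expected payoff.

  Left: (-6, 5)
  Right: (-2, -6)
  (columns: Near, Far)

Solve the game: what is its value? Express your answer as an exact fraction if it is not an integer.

-46/15

Row minima: Left → -6, Right → -6; maximin = -6.
Column maxima: Near → -2, Far → 5; minimax = -2.
-6 ≠ -2, so there is no saddle point; optimal play is mixed.
Let the kicker play Left with probability p. Expected payoff against Near: (-6)p + (-2)(1−p) = −4p − 2; against Far: 5p + (-6)(1−p) = 11p − 6.
Setting these equal: −4p − 2 = 11p − 6 ⇒ −15p = -4 ⇒ p = 4/15, and the value is (-4)·(4/15) − 2 = -46/15.
For the keeper: with q = P(Near), equating Left's and Right's payoffs gives −11q + 5 = 4q − 6 ⇒ q = 11/15.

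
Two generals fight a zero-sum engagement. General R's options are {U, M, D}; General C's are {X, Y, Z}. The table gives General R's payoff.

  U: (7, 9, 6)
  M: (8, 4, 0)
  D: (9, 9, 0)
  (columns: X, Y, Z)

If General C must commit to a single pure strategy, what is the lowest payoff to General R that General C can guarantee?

6

Column maxima: X → 9, Y → 9, Z → 6.
The smallest of these is 6.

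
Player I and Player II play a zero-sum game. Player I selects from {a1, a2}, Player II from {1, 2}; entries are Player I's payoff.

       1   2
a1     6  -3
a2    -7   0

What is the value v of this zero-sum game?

-21/16

Row minima: a1 → -3, a2 → -7; maximin = -3.
Column maxima: 1 → 6, 2 → 0; minimax = 0.
-3 ≠ 0, so there is no saddle point; optimal play is mixed.
Let Player I play a1 with probability p. Expected payoff against 1: 6p + (-7)(1−p) = 13p − 7; against 2: (-3)p + 0(1−p) = −3p.
Setting these equal: 13p − 7 = −3p ⇒ 16p = 7 ⇒ p = 7/16, and the value is (13)·(7/16) − 7 = -21/16.
For Player II: with q = P(1), equating a1's and a2's payoffs gives 9q − 3 = −7q ⇒ q = 3/16.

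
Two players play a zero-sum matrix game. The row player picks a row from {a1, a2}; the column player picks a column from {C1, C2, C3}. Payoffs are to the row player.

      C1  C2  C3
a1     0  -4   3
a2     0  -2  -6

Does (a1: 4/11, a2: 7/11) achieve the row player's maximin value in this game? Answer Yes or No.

Against C1 this mix gives (4/11)·0 + (7/11)·0 = 0.
Against C2 this mix gives (4/11)·(-4) + (7/11)·(-2) = -30/11.
Against C3 this mix gives (4/11)·3 + (7/11)·(-6) = -30/11.
All of the column player's active replies (C2, C3) yield -30/11, and no column does worse for the row player. The mix makes the column player indifferent and guarantees -30/11, so it is optimal.

Yes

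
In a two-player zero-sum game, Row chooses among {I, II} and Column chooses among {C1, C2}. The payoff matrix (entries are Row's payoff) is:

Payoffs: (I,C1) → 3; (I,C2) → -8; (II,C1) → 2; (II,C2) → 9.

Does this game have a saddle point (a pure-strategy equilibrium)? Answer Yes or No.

No

Row minima: I → -8, II → 2; maximin = 2.
Column maxima: C1 → 3, C2 → 9; minimax = 3.
2 ≠ 3, so no pure-strategy equilibrium exists.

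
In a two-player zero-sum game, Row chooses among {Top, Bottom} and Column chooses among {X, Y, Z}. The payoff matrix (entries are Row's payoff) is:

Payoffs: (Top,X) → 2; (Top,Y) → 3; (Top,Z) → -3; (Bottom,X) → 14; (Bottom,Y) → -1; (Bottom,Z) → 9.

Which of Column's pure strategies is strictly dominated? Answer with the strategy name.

X

Z holds Row's payoff strictly below X in every row: -3 < 2, 9 < 14.
So X is strictly dominated for Column.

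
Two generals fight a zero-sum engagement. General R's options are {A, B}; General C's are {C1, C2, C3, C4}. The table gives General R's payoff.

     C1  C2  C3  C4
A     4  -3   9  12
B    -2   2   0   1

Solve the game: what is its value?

2/11

Row minima: A → -3, B → -2; maximin = -2.
Column maxima: C1 → 4, C2 → 2, C3 → 9, C4 → 12; minimax = 2.
-2 ≠ 2, so there is no saddle point; optimal play is mixed.
C3 is strictly dominated by C1 (it gives General R strictly more in every row), so General C never plays it.
C4 is strictly dominated by C1 (it gives General R strictly more in every row), so General C never plays it.
On the remaining 2×2 (A, B vs C1, C2):
Let General R play A with probability p. Expected payoff against C1: 4p + (-2)(1−p) = 6p − 2; against C2: (-3)p + 2(1−p) = −5p + 2.
Setting these equal: 6p − 2 = −5p + 2 ⇒ 11p = 4 ⇒ p = 4/11, and the value is (6)·(4/11) − 2 = 2/11.
For General C: with q = P(C1), equating A's and B's payoffs gives 7q − 3 = −4q + 2 ⇒ q = 5/11.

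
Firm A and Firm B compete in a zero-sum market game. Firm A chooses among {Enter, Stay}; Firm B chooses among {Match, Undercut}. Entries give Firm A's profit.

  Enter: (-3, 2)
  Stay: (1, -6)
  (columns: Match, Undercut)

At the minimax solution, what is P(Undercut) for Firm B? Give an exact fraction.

1/3

Row minima: Enter → -3, Stay → -6; maximin = -3.
Column maxima: Match → 1, Undercut → 2; minimax = 1.
-3 ≠ 1, so there is no saddle point; optimal play is mixed.
Let Firm A play Enter with probability p. Expected payoff against Match: (-3)p + 1(1−p) = −4p + 1; against Undercut: 2p + (-6)(1−p) = 8p − 6.
Setting these equal: −4p + 1 = 8p − 6 ⇒ −12p = -7 ⇒ p = 7/12, and the value is (-4)·(7/12) + 1 = -4/3.
For Firm B: with q = P(Match), equating Enter's and Stay's payoffs gives −5q + 2 = 7q − 6 ⇒ q = 2/3.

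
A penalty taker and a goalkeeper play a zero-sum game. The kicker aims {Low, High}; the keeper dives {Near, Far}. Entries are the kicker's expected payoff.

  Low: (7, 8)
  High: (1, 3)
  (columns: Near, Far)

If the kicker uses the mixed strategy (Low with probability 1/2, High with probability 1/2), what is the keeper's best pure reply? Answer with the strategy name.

If the keeper plays Near, the kicker's expected payoff is (1/2)·7 + (1/2)·1 = 4.
If the keeper plays Far, the kicker's expected payoff is (1/2)·8 + (1/2)·3 = 11/2.
The keeper minimizes the kicker's payoff; the smallest is 4, so the best response is Near.

Near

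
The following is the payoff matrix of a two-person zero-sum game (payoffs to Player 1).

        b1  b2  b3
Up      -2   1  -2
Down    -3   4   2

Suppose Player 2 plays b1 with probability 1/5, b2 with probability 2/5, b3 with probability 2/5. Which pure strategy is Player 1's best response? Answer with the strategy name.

Expected payoff of Up: (1/5)·(-2) + (2/5)·1 + (2/5)·(-2) = -4/5.
Expected payoff of Down: (1/5)·(-3) + (2/5)·4 + (2/5)·2 = 9/5.
The largest is 9/5, so Player 1's best response is Down.

Down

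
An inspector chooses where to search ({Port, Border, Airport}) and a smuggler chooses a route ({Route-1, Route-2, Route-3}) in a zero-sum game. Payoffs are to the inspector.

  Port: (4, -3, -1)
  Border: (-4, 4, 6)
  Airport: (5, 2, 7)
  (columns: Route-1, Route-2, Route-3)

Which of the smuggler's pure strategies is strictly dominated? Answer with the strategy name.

Route-3

Route-2 holds the inspector's payoff strictly below Route-3 in every row: -3 < -1, 4 < 6, 2 < 7.
So Route-3 is strictly dominated for the smuggler.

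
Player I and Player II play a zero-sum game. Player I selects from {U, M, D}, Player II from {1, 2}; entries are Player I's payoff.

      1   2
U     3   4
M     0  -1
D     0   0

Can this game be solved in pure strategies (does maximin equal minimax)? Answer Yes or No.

Yes

Row minima: U → 3, M → -1, D → 0; maximin = 3.
Column maxima: 1 → 3, 2 → 4; minimax = 3.
maximin = minimax = 3, so a saddle point exists.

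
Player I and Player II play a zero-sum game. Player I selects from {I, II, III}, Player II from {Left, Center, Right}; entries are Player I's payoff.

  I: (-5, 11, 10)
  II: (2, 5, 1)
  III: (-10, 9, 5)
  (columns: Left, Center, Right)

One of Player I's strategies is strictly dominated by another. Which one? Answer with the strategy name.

I gives a strictly higher payoff than III against every column: -5 > -10, 11 > 9, 10 > 5.
So III is strictly dominated and Player I never plays it.

III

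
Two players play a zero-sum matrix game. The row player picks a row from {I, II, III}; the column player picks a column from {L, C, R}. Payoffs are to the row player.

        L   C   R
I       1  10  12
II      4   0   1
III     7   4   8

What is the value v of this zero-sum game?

11/2

Row minima: I → 1, II → 0, III → 4; maximin = 4.
Column maxima: L → 7, C → 10, R → 12; minimax = 7.
4 ≠ 7, so there is no saddle point; optimal play is mixed.
II is strictly dominated by III, so the row player never plays it.
With II eliminated, R is strictly dominated by L (it gives the row player strictly more in every remaining row), so the column player never plays it.
On the remaining 2×2 (I, III vs L, C):
Let the row player play I with probability p. Expected payoff against L: 1p + 7(1−p) = −6p + 7; against C: 10p + 4(1−p) = 6p + 4.
Setting these equal: −6p + 7 = 6p + 4 ⇒ −12p = -3 ⇒ p = 1/4, and the value is (-6)·(1/4) + 7 = 11/2.
For the column player: with q = P(L), equating I's and III's payoffs gives −9q + 10 = 3q + 4 ⇒ q = 1/2.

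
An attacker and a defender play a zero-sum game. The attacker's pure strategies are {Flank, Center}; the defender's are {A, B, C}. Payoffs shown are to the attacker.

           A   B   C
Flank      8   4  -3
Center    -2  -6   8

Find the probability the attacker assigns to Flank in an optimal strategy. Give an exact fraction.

Row minima: Flank → -3, Center → -6; maximin = -3.
Column maxima: A → 8, B → 4, C → 8; minimax = 4.
-3 ≠ 4, so there is no saddle point; optimal play is mixed.
A is strictly dominated by B (it gives the attacker strictly more in every row), so the defender never plays it.
On the remaining 2×2 (Flank, Center vs B, C):
Let the attacker play Flank with probability p. Expected payoff against B: 4p + (-6)(1−p) = 10p − 6; against C: (-3)p + 8(1−p) = −11p + 8.
Setting these equal: 10p − 6 = −11p + 8 ⇒ 21p = 14 ⇒ p = 2/3, and the value is (10)·(2/3) − 6 = 2/3.
For the defender: with q = P(B), equating Flank's and Center's payoffs gives 7q − 3 = −14q + 8 ⇒ q = 11/21.

2/3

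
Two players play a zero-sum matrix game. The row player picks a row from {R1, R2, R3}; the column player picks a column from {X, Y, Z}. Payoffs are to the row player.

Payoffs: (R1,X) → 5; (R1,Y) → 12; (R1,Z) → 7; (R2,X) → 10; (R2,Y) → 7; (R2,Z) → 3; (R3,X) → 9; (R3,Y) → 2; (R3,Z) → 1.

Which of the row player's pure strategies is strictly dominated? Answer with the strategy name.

R2 gives a strictly higher payoff than R3 against every column: 10 > 9, 7 > 2, 3 > 1.
So R3 is strictly dominated and the row player never plays it.

R3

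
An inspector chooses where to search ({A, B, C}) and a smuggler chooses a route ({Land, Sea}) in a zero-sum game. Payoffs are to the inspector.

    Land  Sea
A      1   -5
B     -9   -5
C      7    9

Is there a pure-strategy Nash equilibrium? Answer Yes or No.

Yes

Row minima: A → -5, B → -9, C → 7; maximin = 7.
Column maxima: Land → 7, Sea → 9; minimax = 7.
maximin = minimax = 7, so a saddle point exists.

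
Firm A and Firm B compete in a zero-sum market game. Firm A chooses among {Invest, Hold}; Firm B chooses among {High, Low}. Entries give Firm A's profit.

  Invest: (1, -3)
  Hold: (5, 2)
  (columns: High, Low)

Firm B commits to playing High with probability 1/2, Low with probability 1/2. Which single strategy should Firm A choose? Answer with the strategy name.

Expected payoff of Invest: (1/2)·1 + (1/2)·(-3) = -1.
Expected payoff of Hold: (1/2)·5 + (1/2)·2 = 7/2.
The largest is 7/2, so Firm A's best response is Hold.

Hold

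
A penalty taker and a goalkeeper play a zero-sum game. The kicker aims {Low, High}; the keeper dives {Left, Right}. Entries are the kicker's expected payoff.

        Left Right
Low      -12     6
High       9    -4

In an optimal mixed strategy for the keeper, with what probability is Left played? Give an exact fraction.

10/31

Row minima: Low → -12, High → -4; maximin = -4.
Column maxima: Left → 9, Right → 6; minimax = 6.
-4 ≠ 6, so there is no saddle point; optimal play is mixed.
Let the kicker play Low with probability p. Expected payoff against Left: (-12)p + 9(1−p) = −21p + 9; against Right: 6p + (-4)(1−p) = 10p − 4.
Setting these equal: −21p + 9 = 10p − 4 ⇒ −31p = -13 ⇒ p = 13/31, and the value is (-21)·(13/31) + 9 = 6/31.
For the keeper: with q = P(Left), equating Low's and High's payoffs gives −18q + 6 = 13q − 4 ⇒ q = 10/31.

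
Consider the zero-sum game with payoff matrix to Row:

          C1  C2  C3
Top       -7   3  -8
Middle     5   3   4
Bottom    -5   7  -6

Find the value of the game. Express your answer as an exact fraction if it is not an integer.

23/7

Row minima: Top → -8, Middle → 3, Bottom → -6; maximin = 3.
Column maxima: C1 → 5, C2 → 7, C3 → 4; minimax = 4.
3 ≠ 4, so there is no saddle point; optimal play is mixed.
Top is strictly dominated by Bottom, so Row never plays it.
C1 is strictly dominated by C3 (it gives Row strictly more in every row), so Column never plays it.
On the remaining 2×2 (Middle, Bottom vs C2, C3):
Let Row play Middle with probability p. Expected payoff against C2: 3p + 7(1−p) = −4p + 7; against C3: 4p + (-6)(1−p) = 10p − 6.
Setting these equal: −4p + 7 = 10p − 6 ⇒ −14p = -13 ⇒ p = 13/14, and the value is (-4)·(13/14) + 7 = 23/7.
For Column: with q = P(C2), equating Middle's and Bottom's payoffs gives −q + 4 = 13q − 6 ⇒ q = 5/7.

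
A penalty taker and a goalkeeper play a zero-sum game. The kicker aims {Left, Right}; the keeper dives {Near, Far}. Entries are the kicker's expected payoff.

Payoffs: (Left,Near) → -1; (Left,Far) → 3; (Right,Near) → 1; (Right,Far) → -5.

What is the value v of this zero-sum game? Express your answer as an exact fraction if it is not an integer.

Row minima: Left → -1, Right → -5; maximin = -1.
Column maxima: Near → 1, Far → 3; minimax = 1.
-1 ≠ 1, so there is no saddle point; optimal play is mixed.
Let the kicker play Left with probability p. Expected payoff against Near: (-1)p + 1(1−p) = −2p + 1; against Far: 3p + (-5)(1−p) = 8p − 5.
Setting these equal: −2p + 1 = 8p − 5 ⇒ −10p = -6 ⇒ p = 3/5, and the value is (-2)·(3/5) + 1 = -1/5.
For the keeper: with q = P(Near), equating Left's and Right's payoffs gives −4q + 3 = 6q − 5 ⇒ q = 4/5.

-1/5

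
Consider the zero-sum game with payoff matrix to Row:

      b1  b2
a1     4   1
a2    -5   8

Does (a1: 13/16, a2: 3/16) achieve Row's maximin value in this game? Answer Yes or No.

Yes

Against b1 this mix gives (13/16)·4 + (3/16)·(-5) = 37/16.
Against b2 this mix gives (13/16)·1 + (3/16)·8 = 37/16.
All of Column's active replies (b1, b2) yield 37/16, and no column does worse for Row. The mix makes Column indifferent and guarantees 37/16, so it is optimal.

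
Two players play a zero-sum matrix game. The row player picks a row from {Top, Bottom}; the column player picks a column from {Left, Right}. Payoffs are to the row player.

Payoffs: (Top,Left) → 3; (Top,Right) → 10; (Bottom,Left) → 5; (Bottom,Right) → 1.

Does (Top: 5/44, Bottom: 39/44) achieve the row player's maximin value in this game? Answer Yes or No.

No

Against Left this mix gives (5/44)·3 + (39/44)·5 = 105/22.
Against Right this mix gives (5/44)·10 + (39/44)·1 = 89/44.
The column player will play Right, holding the row player to 89/44. Shifting weight toward the row that does better against Right would raise this floor (the equalizing mix achieves 47/11 against both Right and Left), so the proposed strategy is not optimal.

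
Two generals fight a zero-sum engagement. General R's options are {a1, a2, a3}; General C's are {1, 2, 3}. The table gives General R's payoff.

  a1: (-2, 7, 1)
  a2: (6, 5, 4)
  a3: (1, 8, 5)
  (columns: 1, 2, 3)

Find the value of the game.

13/3

Row minima: a1 → -2, a2 → 4, a3 → 1; maximin = 4.
Column maxima: 1 → 6, 2 → 8, 3 → 5; minimax = 5.
4 ≠ 5, so there is no saddle point; optimal play is mixed.
a1 is strictly dominated by a3, so General R never plays it.
2 is strictly dominated by 3 (it gives General R strictly more in every row), so General C never plays it.
On the remaining 2×2 (a2, a3 vs 1, 3):
Let General R play a2 with probability p. Expected payoff against 1: 6p + 1(1−p) = 5p + 1; against 3: 4p + 5(1−p) = −p + 5.
Setting these equal: 5p + 1 = −p + 5 ⇒ 6p = 4 ⇒ p = 2/3, and the value is (5)·(2/3) + 1 = 13/3.
For General C: with q = P(1), equating a2's and a3's payoffs gives 2q + 4 = −4q + 5 ⇒ q = 1/6.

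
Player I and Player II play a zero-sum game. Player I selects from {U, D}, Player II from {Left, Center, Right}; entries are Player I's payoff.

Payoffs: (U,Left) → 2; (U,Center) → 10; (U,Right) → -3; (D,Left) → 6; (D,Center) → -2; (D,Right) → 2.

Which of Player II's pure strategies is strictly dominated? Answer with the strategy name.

Left

Right holds Player I's payoff strictly below Left in every row: -3 < 2, 2 < 6.
So Left is strictly dominated for Player II.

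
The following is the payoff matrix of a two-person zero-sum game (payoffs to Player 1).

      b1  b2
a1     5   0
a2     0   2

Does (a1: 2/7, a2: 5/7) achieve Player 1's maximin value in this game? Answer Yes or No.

Yes

Against b1 this mix gives (2/7)·5 + (5/7)·0 = 10/7.
Against b2 this mix gives (2/7)·0 + (5/7)·2 = 10/7.
All of Player 2's active replies (b1, b2) yield 10/7, and no column does worse for Player 1. The mix makes Player 2 indifferent and guarantees 10/7, so it is optimal.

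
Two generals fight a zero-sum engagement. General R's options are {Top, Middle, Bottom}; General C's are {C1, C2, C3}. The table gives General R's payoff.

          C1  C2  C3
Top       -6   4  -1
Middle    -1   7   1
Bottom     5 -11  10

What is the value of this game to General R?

1

Row minima: Top → -6, Middle → -1, Bottom → -11; maximin = -1.
Column maxima: C1 → 5, C2 → 7, C3 → 10; minimax = 5.
-1 ≠ 5, so there is no saddle point; optimal play is mixed.
Top is strictly dominated by Middle, so General R never plays it.
C3 is strictly dominated by C1 (it gives General R strictly more in every row), so General C never plays it.
On the remaining 2×2 (Middle, Bottom vs C1, C2):
Let General R play Middle with probability p. Expected payoff against C1: (-1)p + 5(1−p) = −6p + 5; against C2: 7p + (-11)(1−p) = 18p − 11.
Setting these equal: −6p + 5 = 18p − 11 ⇒ −24p = -16 ⇒ p = 2/3, and the value is (-6)·(2/3) + 5 = 1.
For General C: with q = P(C1), equating Middle's and Bottom's payoffs gives −8q + 7 = 16q − 11 ⇒ q = 3/4.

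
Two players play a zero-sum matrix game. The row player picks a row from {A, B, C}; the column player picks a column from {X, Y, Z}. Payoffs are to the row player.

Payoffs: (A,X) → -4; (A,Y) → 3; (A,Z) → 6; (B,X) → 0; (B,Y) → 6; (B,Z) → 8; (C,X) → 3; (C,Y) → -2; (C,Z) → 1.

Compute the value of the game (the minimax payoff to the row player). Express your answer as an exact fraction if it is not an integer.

Row minima: A → -4, B → 0, C → -2; maximin = 0.
Column maxima: X → 3, Y → 6, Z → 8; minimax = 3.
0 ≠ 3, so there is no saddle point; optimal play is mixed.
A is strictly dominated by B, so the row player never plays it.
Z is strictly dominated by Y (it gives the row player strictly more in every row), so the column player never plays it.
On the remaining 2×2 (B, C vs X, Y):
Let the row player play B with probability p. Expected payoff against X: 0p + 3(1−p) = −3p + 3; against Y: 6p + (-2)(1−p) = 8p − 2.
Setting these equal: −3p + 3 = 8p − 2 ⇒ −11p = -5 ⇒ p = 5/11, and the value is (-3)·(5/11) + 3 = 18/11.
For the column player: with q = P(X), equating B's and C's payoffs gives −6q + 6 = 5q − 2 ⇒ q = 8/11.

18/11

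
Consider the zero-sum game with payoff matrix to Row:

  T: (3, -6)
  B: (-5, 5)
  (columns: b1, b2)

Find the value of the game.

Row minima: T → -6, B → -5; maximin = -5.
Column maxima: b1 → 3, b2 → 5; minimax = 3.
-5 ≠ 3, so there is no saddle point; optimal play is mixed.
Let Row play T with probability p. Expected payoff against b1: 3p + (-5)(1−p) = 8p − 5; against b2: (-6)p + 5(1−p) = −11p + 5.
Setting these equal: 8p − 5 = −11p + 5 ⇒ 19p = 10 ⇒ p = 10/19, and the value is (8)·(10/19) − 5 = -15/19.
For Column: with q = P(b1), equating T's and B's payoffs gives 9q − 6 = −10q + 5 ⇒ q = 11/19.

-15/19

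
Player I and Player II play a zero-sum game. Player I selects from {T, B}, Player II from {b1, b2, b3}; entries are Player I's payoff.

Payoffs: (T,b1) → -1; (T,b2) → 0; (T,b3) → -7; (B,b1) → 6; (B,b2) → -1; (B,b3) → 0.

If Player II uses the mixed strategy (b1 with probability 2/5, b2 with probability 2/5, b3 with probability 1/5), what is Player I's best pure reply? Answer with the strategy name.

B

Expected payoff of T: (2/5)·(-1) + (2/5)·0 + (1/5)·(-7) = -9/5.
Expected payoff of B: (2/5)·6 + (2/5)·(-1) + (1/5)·0 = 2.
The largest is 2, so Player I's best response is B.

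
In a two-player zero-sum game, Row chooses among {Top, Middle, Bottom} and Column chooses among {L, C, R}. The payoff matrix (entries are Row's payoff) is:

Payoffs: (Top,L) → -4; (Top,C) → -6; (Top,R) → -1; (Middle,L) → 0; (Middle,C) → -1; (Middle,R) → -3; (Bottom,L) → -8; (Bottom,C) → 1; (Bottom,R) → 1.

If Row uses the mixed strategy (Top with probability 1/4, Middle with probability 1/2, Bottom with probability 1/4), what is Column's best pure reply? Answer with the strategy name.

L

If Column plays L, Row's expected payoff is (1/4)·(-4) + (1/2)·0 + (1/4)·(-8) = -3.
If Column plays C, Row's expected payoff is (1/4)·(-6) + (1/2)·(-1) + (1/4)·1 = -7/4.
If Column plays R, Row's expected payoff is (1/4)·(-1) + (1/2)·(-3) + (1/4)·1 = -3/2.
Column minimizes Row's payoff; the smallest is -3, so the best response is L.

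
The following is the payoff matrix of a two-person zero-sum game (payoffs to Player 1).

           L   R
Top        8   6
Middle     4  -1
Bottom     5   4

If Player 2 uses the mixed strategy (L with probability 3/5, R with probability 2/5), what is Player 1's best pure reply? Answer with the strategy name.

Top

Expected payoff of Top: (3/5)·8 + (2/5)·6 = 36/5.
Expected payoff of Middle: (3/5)·4 + (2/5)·(-1) = 2.
Expected payoff of Bottom: (3/5)·5 + (2/5)·4 = 23/5.
The largest is 36/5, so Player 1's best response is Top.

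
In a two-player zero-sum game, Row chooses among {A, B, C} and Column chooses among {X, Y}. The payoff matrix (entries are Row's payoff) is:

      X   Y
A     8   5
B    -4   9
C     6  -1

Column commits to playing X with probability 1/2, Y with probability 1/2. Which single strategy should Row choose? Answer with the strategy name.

A

Expected payoff of A: (1/2)·8 + (1/2)·5 = 13/2.
Expected payoff of B: (1/2)·(-4) + (1/2)·9 = 5/2.
Expected payoff of C: (1/2)·6 + (1/2)·(-1) = 5/2.
The largest is 13/2, so Row's best response is A.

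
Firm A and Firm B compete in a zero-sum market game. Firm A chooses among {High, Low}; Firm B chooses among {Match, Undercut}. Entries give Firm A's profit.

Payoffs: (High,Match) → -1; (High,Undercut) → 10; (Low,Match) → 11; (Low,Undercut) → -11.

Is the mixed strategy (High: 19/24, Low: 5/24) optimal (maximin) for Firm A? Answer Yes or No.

Against Match this mix gives (19/24)·(-1) + (5/24)·11 = 3/2.
Against Undercut this mix gives (19/24)·10 + (5/24)·(-11) = 45/8.
Firm B will play Match, holding Firm A to 3/2. Shifting weight toward the row that does better against Match would raise this floor (the equalizing mix achieves 3 against both Match and Undercut), so the proposed strategy is not optimal.

No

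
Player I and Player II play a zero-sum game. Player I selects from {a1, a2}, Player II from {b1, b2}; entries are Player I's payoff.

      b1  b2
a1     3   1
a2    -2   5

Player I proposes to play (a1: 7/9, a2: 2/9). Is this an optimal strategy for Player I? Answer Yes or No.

Yes

Against b1 this mix gives (7/9)·3 + (2/9)·(-2) = 17/9.
Against b2 this mix gives (7/9)·1 + (2/9)·5 = 17/9.
All of Player II's active replies (b1, b2) yield 17/9, and no column does worse for Player I. The mix makes Player II indifferent and guarantees 17/9, so it is optimal.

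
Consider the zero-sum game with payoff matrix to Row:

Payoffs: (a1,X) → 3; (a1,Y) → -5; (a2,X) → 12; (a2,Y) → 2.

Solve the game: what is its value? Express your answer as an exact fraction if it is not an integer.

Row minima: a1 → -5, a2 → 2; maximin = 2.
Column maxima: X → 12, Y → 2; minimax = 2.
Since maximin = minimax = 2, there is a saddle point and the value is 2.

2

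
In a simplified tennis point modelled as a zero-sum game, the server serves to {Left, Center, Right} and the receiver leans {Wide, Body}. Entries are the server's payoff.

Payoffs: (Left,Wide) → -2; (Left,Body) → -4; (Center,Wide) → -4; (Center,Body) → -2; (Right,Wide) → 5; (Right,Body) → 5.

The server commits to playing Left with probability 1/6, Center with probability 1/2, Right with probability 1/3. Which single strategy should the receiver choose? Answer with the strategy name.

Wide

If the receiver plays Wide, the server's expected payoff is (1/6)·(-2) + (1/2)·(-4) + (1/3)·5 = -2/3.
If the receiver plays Body, the server's expected payoff is (1/6)·(-4) + (1/2)·(-2) + (1/3)·5 = 0.
The receiver minimizes the server's payoff; the smallest is -2/3, so the best response is Wide.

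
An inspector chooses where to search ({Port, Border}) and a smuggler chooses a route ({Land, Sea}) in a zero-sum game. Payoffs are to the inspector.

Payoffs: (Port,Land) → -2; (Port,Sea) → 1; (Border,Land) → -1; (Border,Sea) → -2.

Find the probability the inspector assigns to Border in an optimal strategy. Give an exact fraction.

3/4

Row minima: Port → -2, Border → -2; maximin = -2.
Column maxima: Land → -1, Sea → 1; minimax = -1.
-2 ≠ -1, so there is no saddle point; optimal play is mixed.
Let the inspector play Port with probability p. Expected payoff against Land: (-2)p + (-1)(1−p) = −p − 1; against Sea: 1p + (-2)(1−p) = 3p − 2.
Setting these equal: −p − 1 = 3p − 2 ⇒ −4p = -1 ⇒ p = 1/4, and the value is (-1)·(1/4) − 1 = -5/4.
For the smuggler: with q = P(Land), equating Port's and Border's payoffs gives −3q + 1 = q − 2 ⇒ q = 3/4.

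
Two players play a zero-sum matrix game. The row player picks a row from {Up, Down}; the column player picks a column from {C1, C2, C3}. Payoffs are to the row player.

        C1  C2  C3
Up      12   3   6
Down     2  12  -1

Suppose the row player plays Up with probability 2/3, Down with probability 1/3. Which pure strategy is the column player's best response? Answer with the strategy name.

If the column player plays C1, the row player's expected payoff is (2/3)·12 + (1/3)·2 = 26/3.
If the column player plays C2, the row player's expected payoff is (2/3)·3 + (1/3)·12 = 6.
If the column player plays C3, the row player's expected payoff is (2/3)·6 + (1/3)·(-1) = 11/3.
The column player minimizes the row player's payoff; the smallest is 11/3, so the best response is C3.

C3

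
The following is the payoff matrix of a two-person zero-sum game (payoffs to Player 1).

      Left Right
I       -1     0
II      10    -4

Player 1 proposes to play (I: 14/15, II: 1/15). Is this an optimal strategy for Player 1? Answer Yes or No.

Against Left this mix gives (14/15)·(-1) + (1/15)·10 = -4/15.
Against Right this mix gives (14/15)·0 + (1/15)·(-4) = -4/15.
All of Player 2's active replies (Left, Right) yield -4/15, and no column does worse for Player 1. The mix makes Player 2 indifferent and guarantees -4/15, so it is optimal.

Yes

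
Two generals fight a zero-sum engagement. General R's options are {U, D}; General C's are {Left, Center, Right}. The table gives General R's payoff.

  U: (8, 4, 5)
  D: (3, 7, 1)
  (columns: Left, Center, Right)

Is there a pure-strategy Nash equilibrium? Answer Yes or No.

No

Row minima: U → 4, D → 1; maximin = 4.
Column maxima: Left → 8, Center → 7, Right → 5; minimax = 5.
4 ≠ 5, so no pure-strategy equilibrium exists.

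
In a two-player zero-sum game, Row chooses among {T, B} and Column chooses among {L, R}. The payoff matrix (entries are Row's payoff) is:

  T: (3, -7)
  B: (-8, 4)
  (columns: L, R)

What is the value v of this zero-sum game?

-2

Row minima: T → -7, B → -8; maximin = -7.
Column maxima: L → 3, R → 4; minimax = 3.
-7 ≠ 3, so there is no saddle point; optimal play is mixed.
Let Row play T with probability p. Expected payoff against L: 3p + (-8)(1−p) = 11p − 8; against R: (-7)p + 4(1−p) = −11p + 4.
Setting these equal: 11p − 8 = −11p + 4 ⇒ 22p = 12 ⇒ p = 6/11, and the value is (11)·(6/11) − 8 = -2.
For Column: with q = P(L), equating T's and B's payoffs gives 10q − 7 = −12q + 4 ⇒ q = 1/2.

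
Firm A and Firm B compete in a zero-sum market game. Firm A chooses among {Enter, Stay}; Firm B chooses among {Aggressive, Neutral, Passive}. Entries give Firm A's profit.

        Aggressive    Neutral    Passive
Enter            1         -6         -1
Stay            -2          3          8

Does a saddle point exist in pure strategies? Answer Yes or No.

Row minima: Enter → -6, Stay → -2; maximin = -2.
Column maxima: Aggressive → 1, Neutral → 3, Passive → 8; minimax = 1.
-2 ≠ 1, so no pure-strategy equilibrium exists.

No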